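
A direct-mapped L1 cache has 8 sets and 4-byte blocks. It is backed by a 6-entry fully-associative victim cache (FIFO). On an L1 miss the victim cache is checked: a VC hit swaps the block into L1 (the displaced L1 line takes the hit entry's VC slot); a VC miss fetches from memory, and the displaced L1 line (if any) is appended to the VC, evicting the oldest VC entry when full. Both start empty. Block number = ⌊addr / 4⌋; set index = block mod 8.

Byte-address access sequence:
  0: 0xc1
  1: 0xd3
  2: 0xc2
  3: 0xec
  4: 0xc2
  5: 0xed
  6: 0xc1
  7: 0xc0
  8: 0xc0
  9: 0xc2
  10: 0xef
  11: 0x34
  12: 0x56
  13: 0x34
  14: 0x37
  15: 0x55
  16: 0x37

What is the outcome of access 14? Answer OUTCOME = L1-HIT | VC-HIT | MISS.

0: 0xc1 (blk 48, set 0) → MISS  vc=[]
1: 0xd3 (blk 52, set 4) → MISS  vc=[]
2: 0xc2 (blk 48, set 0) → L1-HIT  vc=[]
3: 0xec (blk 59, set 3) → MISS  vc=[]
4: 0xc2 (blk 48, set 0) → L1-HIT  vc=[]
5: 0xed (blk 59, set 3) → L1-HIT  vc=[]
6: 0xc1 (blk 48, set 0) → L1-HIT  vc=[]
7: 0xc0 (blk 48, set 0) → L1-HIT  vc=[]
8: 0xc0 (blk 48, set 0) → L1-HIT  vc=[]
9: 0xc2 (blk 48, set 0) → L1-HIT  vc=[]
10: 0xef (blk 59, set 3) → L1-HIT  vc=[]
11: 0x34 (blk 13, set 5) → MISS  vc=[]
12: 0x56 (blk 21, set 5) → MISS  vc=[13]
13: 0x34 (blk 13, set 5) → VC-HIT  vc=[21]
14: 0x37 (blk 13, set 5) → L1-HIT  vc=[21]
15: 0x55 (blk 21, set 5) → VC-HIT  vc=[13]
16: 0x37 (blk 13, set 5) → VC-HIT  vc=[21]

OUTCOME = L1-HIT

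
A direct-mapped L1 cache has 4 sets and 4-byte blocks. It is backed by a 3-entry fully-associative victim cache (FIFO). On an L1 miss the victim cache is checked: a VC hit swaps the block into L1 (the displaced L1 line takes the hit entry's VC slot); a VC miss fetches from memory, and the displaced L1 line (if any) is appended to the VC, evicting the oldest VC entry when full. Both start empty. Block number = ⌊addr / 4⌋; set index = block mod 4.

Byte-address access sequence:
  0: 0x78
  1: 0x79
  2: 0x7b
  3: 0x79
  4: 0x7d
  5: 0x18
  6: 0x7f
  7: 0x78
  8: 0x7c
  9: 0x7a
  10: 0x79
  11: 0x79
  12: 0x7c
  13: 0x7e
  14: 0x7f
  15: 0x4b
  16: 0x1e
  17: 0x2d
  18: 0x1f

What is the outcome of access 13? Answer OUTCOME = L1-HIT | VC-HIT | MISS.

  [0] addr=0x78 blk=30 s=2: MISS | VC []
  [1] addr=0x79 blk=30 s=2: L1-HIT | VC []
  [2] addr=0x7b blk=30 s=2: L1-HIT | VC []
  [3] addr=0x79 blk=30 s=2: L1-HIT | VC []
  [4] addr=0x7d blk=31 s=3: MISS | VC []
  [5] addr=0x18 blk=6 s=2: MISS | VC [30]
  [6] addr=0x7f blk=31 s=3: L1-HIT | VC [30]
  [7] addr=0x78 blk=30 s=2: VC-HIT | VC [6]
  [8] addr=0x7c blk=31 s=3: L1-HIT | VC [6]
  [9] addr=0x7a blk=30 s=2: L1-HIT | VC [6]
  [10] addr=0x79 blk=30 s=2: L1-HIT | VC [6]
  [11] addr=0x79 blk=30 s=2: L1-HIT | VC [6]
  [12] addr=0x7c blk=31 s=3: L1-HIT | VC [6]
  [13] addr=0x7e blk=31 s=3: L1-HIT | VC [6]
  [14] addr=0x7f blk=31 s=3: L1-HIT | VC [6]
  [15] addr=0x4b blk=18 s=2: MISS | VC [6, 30]
  [16] addr=0x1e blk=7 s=3: MISS | VC [6, 30, 31]
  [17] addr=0x2d blk=11 s=3: MISS | VC [30, 31, 7]
  [18] addr=0x1f blk=7 s=3: VC-HIT | VC [30, 31, 11]

OUTCOME = L1-HIT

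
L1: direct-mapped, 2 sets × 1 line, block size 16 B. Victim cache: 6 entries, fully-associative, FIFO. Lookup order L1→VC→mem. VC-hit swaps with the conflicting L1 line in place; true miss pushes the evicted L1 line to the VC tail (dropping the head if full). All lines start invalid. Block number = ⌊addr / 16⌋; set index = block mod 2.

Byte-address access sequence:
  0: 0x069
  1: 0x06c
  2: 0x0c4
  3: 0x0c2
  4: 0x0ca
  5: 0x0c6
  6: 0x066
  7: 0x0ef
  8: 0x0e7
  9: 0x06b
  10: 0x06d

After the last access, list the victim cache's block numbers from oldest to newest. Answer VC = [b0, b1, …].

VC = [12, 14]

#0 0x69→b6/s0 MISS; vc=[]
#1 0x6c→b6/s0 L1-HIT; vc=[]
#2 0xc4→b12/s0 MISS; vc=[6]
#3 0xc2→b12/s0 L1-HIT; vc=[6]
#4 0xca→b12/s0 L1-HIT; vc=[6]
#5 0xc6→b12/s0 L1-HIT; vc=[6]
#6 0x66→b6/s0 VC-HIT; vc=[12]
#7 0xef→b14/s0 MISS; vc=[12,6]
#8 0xe7→b14/s0 L1-HIT; vc=[12,6]
#9 0x6b→b6/s0 VC-HIT; vc=[12,14]
#10 0x6d→b6/s0 L1-HIT; vc=[12,14]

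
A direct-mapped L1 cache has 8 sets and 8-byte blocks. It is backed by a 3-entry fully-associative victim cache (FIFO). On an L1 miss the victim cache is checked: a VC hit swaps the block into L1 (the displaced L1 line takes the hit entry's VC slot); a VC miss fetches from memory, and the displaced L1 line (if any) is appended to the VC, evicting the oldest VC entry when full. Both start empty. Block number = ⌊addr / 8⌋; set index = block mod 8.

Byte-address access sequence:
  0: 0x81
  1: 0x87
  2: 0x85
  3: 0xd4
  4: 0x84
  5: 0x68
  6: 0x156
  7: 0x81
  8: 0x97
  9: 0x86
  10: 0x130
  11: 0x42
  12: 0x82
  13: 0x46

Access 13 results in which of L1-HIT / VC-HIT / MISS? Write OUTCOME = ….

OUTCOME = VC-HIT

#0 0x81→b16/s0 MISS; vc=[]
#1 0x87→b16/s0 L1-HIT; vc=[]
#2 0x85→b16/s0 L1-HIT; vc=[]
#3 0xd4→b26/s2 MISS; vc=[]
#4 0x84→b16/s0 L1-HIT; vc=[]
#5 0x68→b13/s5 MISS; vc=[]
#6 0x156→b42/s2 MISS; vc=[26]
#7 0x81→b16/s0 L1-HIT; vc=[26]
#8 0x97→b18/s2 MISS; vc=[26,42]
#9 0x86→b16/s0 L1-HIT; vc=[26,42]
#10 0x130→b38/s6 MISS; vc=[26,42]
#11 0x42→b8/s0 MISS; vc=[26,42,16]
#12 0x82→b16/s0 VC-HIT; vc=[26,42,8]
#13 0x46→b8/s0 VC-HIT; vc=[26,42,16]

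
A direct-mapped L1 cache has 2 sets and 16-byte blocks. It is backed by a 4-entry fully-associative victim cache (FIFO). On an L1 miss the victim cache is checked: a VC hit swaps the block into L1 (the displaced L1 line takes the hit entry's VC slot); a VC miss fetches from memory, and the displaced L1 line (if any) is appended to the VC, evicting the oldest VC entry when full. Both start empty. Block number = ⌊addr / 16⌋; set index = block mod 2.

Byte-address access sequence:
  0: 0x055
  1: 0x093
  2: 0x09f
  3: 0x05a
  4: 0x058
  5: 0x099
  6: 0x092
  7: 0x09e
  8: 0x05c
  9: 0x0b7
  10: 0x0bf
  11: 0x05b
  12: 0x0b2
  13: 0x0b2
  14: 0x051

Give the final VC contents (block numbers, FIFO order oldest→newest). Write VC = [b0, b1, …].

0: 0x55 (blk 5, set 1) → MISS  vc=[]
1: 0x93 (blk 9, set 1) → MISS  vc=[5]
2: 0x9f (blk 9, set 1) → L1-HIT  vc=[5]
3: 0x5a (blk 5, set 1) → VC-HIT  vc=[9]
4: 0x58 (blk 5, set 1) → L1-HIT  vc=[9]
5: 0x99 (blk 9, set 1) → VC-HIT  vc=[5]
6: 0x92 (blk 9, set 1) → L1-HIT  vc=[5]
7: 0x9e (blk 9, set 1) → L1-HIT  vc=[5]
8: 0x5c (blk 5, set 1) → VC-HIT  vc=[9]
9: 0xb7 (blk 11, set 1) → MISS  vc=[9, 5]
10: 0xbf (blk 11, set 1) → L1-HIT  vc=[9, 5]
11: 0x5b (blk 5, set 1) → VC-HIT  vc=[9, 11]
12: 0xb2 (blk 11, set 1) → VC-HIT  vc=[9, 5]
13: 0xb2 (blk 11, set 1) → L1-HIT  vc=[9, 5]
14: 0x51 (blk 5, set 1) → VC-HIT  vc=[9, 11]

VC = [9, 11]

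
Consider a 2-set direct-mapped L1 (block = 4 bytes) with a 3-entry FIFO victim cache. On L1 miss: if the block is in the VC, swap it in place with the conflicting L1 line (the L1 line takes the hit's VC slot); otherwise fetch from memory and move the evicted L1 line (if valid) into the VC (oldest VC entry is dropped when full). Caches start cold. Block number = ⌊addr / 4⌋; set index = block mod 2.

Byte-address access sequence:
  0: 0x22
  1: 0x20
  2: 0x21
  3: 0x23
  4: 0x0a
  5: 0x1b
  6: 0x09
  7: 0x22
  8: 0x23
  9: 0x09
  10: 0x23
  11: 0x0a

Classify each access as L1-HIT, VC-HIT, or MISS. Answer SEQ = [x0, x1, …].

#0 0x22→b8/s0 MISS; vc=[]
#1 0x20→b8/s0 L1-HIT; vc=[]
#2 0x21→b8/s0 L1-HIT; vc=[]
#3 0x23→b8/s0 L1-HIT; vc=[]
#4 0xa→b2/s0 MISS; vc=[8]
#5 0x1b→b6/s0 MISS; vc=[8,2]
#6 0x9→b2/s0 VC-HIT; vc=[8,6]
#7 0x22→b8/s0 VC-HIT; vc=[2,6]
#8 0x23→b8/s0 L1-HIT; vc=[2,6]
#9 0x9→b2/s0 VC-HIT; vc=[8,6]
#10 0x23→b8/s0 VC-HIT; vc=[2,6]
#11 0xa→b2/s0 VC-HIT; vc=[8,6]

SEQ = [MISS, L1-HIT, L1-HIT, L1-HIT, MISS, MISS, VC-HIT, VC-HIT, L1-HIT, VC-HIT, VC-HIT, VC-HIT]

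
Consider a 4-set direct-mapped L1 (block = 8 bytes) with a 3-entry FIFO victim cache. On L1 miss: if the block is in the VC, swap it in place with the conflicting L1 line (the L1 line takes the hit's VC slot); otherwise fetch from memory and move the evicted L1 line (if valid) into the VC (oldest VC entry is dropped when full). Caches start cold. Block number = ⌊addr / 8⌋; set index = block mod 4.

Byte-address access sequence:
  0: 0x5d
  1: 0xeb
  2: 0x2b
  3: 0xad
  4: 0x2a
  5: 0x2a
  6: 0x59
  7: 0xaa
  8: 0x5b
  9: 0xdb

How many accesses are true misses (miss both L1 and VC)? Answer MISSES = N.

MISSES = 5

0: 0x5d (blk 11, set 3) → MISS  vc=[]
1: 0xeb (blk 29, set 1) → MISS  vc=[]
2: 0x2b (blk 5, set 1) → MISS  vc=[29]
3: 0xad (blk 21, set 1) → MISS  vc=[29, 5]
4: 0x2a (blk 5, set 1) → VC-HIT  vc=[29, 21]
5: 0x2a (blk 5, set 1) → L1-HIT  vc=[29, 21]
6: 0x59 (blk 11, set 3) → L1-HIT  vc=[29, 21]
7: 0xaa (blk 21, set 1) → VC-HIT  vc=[29, 5]
8: 0x5b (blk 11, set 3) → L1-HIT  vc=[29, 5]
9: 0xdb (blk 27, set 3) → MISS  vc=[29, 5, 11]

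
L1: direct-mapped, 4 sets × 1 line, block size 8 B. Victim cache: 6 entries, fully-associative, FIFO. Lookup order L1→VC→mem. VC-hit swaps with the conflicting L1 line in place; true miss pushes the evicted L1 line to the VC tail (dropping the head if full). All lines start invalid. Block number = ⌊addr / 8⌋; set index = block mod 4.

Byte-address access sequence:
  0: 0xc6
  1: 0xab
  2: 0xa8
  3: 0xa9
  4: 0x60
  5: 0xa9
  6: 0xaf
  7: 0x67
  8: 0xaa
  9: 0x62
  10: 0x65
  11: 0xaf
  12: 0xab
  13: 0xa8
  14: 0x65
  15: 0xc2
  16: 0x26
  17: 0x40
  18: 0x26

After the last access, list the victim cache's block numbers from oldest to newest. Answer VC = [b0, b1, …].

VC = [12, 24, 8]

#0 0xc6→b24/s0 MISS; vc=[]
#1 0xab→b21/s1 MISS; vc=[]
#2 0xa8→b21/s1 L1-HIT; vc=[]
#3 0xa9→b21/s1 L1-HIT; vc=[]
#4 0x60→b12/s0 MISS; vc=[24]
#5 0xa9→b21/s1 L1-HIT; vc=[24]
#6 0xaf→b21/s1 L1-HIT; vc=[24]
#7 0x67→b12/s0 L1-HIT; vc=[24]
#8 0xaa→b21/s1 L1-HIT; vc=[24]
#9 0x62→b12/s0 L1-HIT; vc=[24]
#10 0x65→b12/s0 L1-HIT; vc=[24]
#11 0xaf→b21/s1 L1-HIT; vc=[24]
#12 0xab→b21/s1 L1-HIT; vc=[24]
#13 0xa8→b21/s1 L1-HIT; vc=[24]
#14 0x65→b12/s0 L1-HIT; vc=[24]
#15 0xc2→b24/s0 VC-HIT; vc=[12]
#16 0x26→b4/s0 MISS; vc=[12,24]
#17 0x40→b8/s0 MISS; vc=[12,24,4]
#18 0x26→b4/s0 VC-HIT; vc=[12,24,8]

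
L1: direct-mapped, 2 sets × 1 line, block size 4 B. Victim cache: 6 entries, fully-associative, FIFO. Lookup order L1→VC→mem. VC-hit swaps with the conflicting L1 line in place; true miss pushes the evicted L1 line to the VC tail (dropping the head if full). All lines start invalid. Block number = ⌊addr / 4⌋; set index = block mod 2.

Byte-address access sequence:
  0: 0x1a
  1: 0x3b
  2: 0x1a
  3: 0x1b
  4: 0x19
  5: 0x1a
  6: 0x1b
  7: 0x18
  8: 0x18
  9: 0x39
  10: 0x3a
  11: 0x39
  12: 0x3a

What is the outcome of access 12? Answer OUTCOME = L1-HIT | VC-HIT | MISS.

OUTCOME = L1-HIT

  [0] addr=0x1a blk=6 s=0: MISS | VC []
  [1] addr=0x3b blk=14 s=0: MISS | VC [6]
  [2] addr=0x1a blk=6 s=0: VC-HIT | VC [14]
  [3] addr=0x1b blk=6 s=0: L1-HIT | VC [14]
  [4] addr=0x19 blk=6 s=0: L1-HIT | VC [14]
  [5] addr=0x1a blk=6 s=0: L1-HIT | VC [14]
  [6] addr=0x1b blk=6 s=0: L1-HIT | VC [14]
  [7] addr=0x18 blk=6 s=0: L1-HIT | VC [14]
  [8] addr=0x18 blk=6 s=0: L1-HIT | VC [14]
  [9] addr=0x39 blk=14 s=0: VC-HIT | VC [6]
  [10] addr=0x3a blk=14 s=0: L1-HIT | VC [6]
  [11] addr=0x39 blk=14 s=0: L1-HIT | VC [6]
  [12] addr=0x3a blk=14 s=0: L1-HIT | VC [6]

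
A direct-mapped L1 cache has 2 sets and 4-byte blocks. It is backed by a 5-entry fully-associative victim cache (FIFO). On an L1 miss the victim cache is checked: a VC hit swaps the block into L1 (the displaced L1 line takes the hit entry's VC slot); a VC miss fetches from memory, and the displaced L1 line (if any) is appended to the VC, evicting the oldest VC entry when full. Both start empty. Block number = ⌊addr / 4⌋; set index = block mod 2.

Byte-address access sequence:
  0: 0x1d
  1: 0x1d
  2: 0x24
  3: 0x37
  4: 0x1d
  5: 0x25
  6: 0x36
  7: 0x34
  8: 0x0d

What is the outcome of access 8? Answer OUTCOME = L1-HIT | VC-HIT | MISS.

0: 0x1d (blk 7, set 1) → MISS  vc=[]
1: 0x1d (blk 7, set 1) → L1-HIT  vc=[]
2: 0x24 (blk 9, set 1) → MISS  vc=[7]
3: 0x37 (blk 13, set 1) → MISS  vc=[7, 9]
4: 0x1d (blk 7, set 1) → VC-HIT  vc=[13, 9]
5: 0x25 (blk 9, set 1) → VC-HIT  vc=[13, 7]
6: 0x36 (blk 13, set 1) → VC-HIT  vc=[9, 7]
7: 0x34 (blk 13, set 1) → L1-HIT  vc=[9, 7]
8: 0xd (blk 3, set 1) → MISS  vc=[9, 7, 13]

OUTCOME = MISS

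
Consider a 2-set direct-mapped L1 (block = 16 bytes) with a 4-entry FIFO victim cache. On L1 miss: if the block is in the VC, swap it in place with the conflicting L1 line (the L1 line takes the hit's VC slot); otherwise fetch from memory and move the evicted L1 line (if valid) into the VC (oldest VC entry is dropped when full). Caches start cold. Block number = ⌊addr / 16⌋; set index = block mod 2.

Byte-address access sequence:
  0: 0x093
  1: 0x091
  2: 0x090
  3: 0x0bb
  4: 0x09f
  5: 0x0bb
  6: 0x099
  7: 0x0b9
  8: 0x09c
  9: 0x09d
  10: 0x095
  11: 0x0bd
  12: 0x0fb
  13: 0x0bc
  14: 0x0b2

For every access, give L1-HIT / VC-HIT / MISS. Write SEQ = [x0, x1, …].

SEQ = [MISS, L1-HIT, L1-HIT, MISS, VC-HIT, VC-HIT, VC-HIT, VC-HIT, VC-HIT, L1-HIT, L1-HIT, VC-HIT, MISS, VC-HIT, L1-HIT]

0: 0x93 (blk 9, set 1) → MISS  vc=[]
1: 0x91 (blk 9, set 1) → L1-HIT  vc=[]
2: 0x90 (blk 9, set 1) → L1-HIT  vc=[]
3: 0xbb (blk 11, set 1) → MISS  vc=[9]
4: 0x9f (blk 9, set 1) → VC-HIT  vc=[11]
5: 0xbb (blk 11, set 1) → VC-HIT  vc=[9]
6: 0x99 (blk 9, set 1) → VC-HIT  vc=[11]
7: 0xb9 (blk 11, set 1) → VC-HIT  vc=[9]
8: 0x9c (blk 9, set 1) → VC-HIT  vc=[11]
9: 0x9d (blk 9, set 1) → L1-HIT  vc=[11]
10: 0x95 (blk 9, set 1) → L1-HIT  vc=[11]
11: 0xbd (blk 11, set 1) → VC-HIT  vc=[9]
12: 0xfb (blk 15, set 1) → MISS  vc=[9, 11]
13: 0xbc (blk 11, set 1) → VC-HIT  vc=[9, 15]
14: 0xb2 (blk 11, set 1) → L1-HIT  vc=[9, 15]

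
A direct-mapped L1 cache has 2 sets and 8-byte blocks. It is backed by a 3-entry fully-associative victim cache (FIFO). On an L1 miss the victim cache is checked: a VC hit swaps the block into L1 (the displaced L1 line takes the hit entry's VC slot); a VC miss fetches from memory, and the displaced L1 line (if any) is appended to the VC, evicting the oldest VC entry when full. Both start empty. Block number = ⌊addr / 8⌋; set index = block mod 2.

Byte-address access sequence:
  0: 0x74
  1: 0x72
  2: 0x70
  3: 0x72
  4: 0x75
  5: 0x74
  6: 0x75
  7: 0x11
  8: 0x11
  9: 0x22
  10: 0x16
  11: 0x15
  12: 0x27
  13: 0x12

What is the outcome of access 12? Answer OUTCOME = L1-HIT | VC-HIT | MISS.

OUTCOME = VC-HIT

#0 0x74→b14/s0 MISS; vc=[]
#1 0x72→b14/s0 L1-HIT; vc=[]
#2 0x70→b14/s0 L1-HIT; vc=[]
#3 0x72→b14/s0 L1-HIT; vc=[]
#4 0x75→b14/s0 L1-HIT; vc=[]
#5 0x74→b14/s0 L1-HIT; vc=[]
#6 0x75→b14/s0 L1-HIT; vc=[]
#7 0x11→b2/s0 MISS; vc=[14]
#8 0x11→b2/s0 L1-HIT; vc=[14]
#9 0x22→b4/s0 MISS; vc=[14,2]
#10 0x16→b2/s0 VC-HIT; vc=[14,4]
#11 0x15→b2/s0 L1-HIT; vc=[14,4]
#12 0x27→b4/s0 VC-HIT; vc=[14,2]
#13 0x12→b2/s0 VC-HIT; vc=[14,4]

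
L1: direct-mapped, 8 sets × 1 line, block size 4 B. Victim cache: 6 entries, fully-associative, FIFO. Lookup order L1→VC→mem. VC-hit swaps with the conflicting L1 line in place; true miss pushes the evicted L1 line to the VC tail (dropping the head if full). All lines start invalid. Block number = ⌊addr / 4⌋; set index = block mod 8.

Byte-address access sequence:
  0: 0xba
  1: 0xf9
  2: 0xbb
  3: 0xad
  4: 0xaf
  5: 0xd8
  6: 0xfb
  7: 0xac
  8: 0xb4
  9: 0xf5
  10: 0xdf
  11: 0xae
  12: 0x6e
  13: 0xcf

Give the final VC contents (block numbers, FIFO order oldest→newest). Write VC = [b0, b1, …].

VC = [54, 46, 45, 43, 27]

  [0] addr=0xba blk=46 s=6: MISS | VC []
  [1] addr=0xf9 blk=62 s=6: MISS | VC [46]
  [2] addr=0xbb blk=46 s=6: VC-HIT | VC [62]
  [3] addr=0xad blk=43 s=3: MISS | VC [62]
  [4] addr=0xaf blk=43 s=3: L1-HIT | VC [62]
  [5] addr=0xd8 blk=54 s=6: MISS | VC [62, 46]
  [6] addr=0xfb blk=62 s=6: VC-HIT | VC [54, 46]
  [7] addr=0xac blk=43 s=3: L1-HIT | VC [54, 46]
  [8] addr=0xb4 blk=45 s=5: MISS | VC [54, 46]
  [9] addr=0xf5 blk=61 s=5: MISS | VC [54, 46, 45]
  [10] addr=0xdf blk=55 s=7: MISS | VC [54, 46, 45]
  [11] addr=0xae blk=43 s=3: L1-HIT | VC [54, 46, 45]
  [12] addr=0x6e blk=27 s=3: MISS | VC [54, 46, 45, 43]
  [13] addr=0xcf blk=51 s=3: MISS | VC [54, 46, 45, 43, 27]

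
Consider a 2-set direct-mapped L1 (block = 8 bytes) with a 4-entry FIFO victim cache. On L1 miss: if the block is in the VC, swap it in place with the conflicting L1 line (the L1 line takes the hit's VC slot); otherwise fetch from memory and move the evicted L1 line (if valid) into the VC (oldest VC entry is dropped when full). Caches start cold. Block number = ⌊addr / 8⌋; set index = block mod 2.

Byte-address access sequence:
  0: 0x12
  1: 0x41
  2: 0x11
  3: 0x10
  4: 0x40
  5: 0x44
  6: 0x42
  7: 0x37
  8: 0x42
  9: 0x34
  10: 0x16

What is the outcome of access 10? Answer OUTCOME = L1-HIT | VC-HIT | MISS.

OUTCOME = VC-HIT

#0 0x12→b2/s0 MISS; vc=[]
#1 0x41→b8/s0 MISS; vc=[2]
#2 0x11→b2/s0 VC-HIT; vc=[8]
#3 0x10→b2/s0 L1-HIT; vc=[8]
#4 0x40→b8/s0 VC-HIT; vc=[2]
#5 0x44→b8/s0 L1-HIT; vc=[2]
#6 0x42→b8/s0 L1-HIT; vc=[2]
#7 0x37→b6/s0 MISS; vc=[2,8]
#8 0x42→b8/s0 VC-HIT; vc=[2,6]
#9 0x34→b6/s0 VC-HIT; vc=[2,8]
#10 0x16→b2/s0 VC-HIT; vc=[6,8]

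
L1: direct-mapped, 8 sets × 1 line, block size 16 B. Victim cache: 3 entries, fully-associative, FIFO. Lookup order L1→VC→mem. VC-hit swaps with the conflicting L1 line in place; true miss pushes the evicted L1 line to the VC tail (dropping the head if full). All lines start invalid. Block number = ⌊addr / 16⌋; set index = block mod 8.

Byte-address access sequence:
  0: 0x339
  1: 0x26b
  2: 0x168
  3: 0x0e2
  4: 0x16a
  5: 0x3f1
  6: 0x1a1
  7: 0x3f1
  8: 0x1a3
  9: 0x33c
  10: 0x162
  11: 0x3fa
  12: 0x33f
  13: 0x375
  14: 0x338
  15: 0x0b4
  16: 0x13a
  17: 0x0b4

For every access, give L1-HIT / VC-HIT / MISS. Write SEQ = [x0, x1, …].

SEQ = [MISS, MISS, MISS, MISS, VC-HIT, MISS, MISS, L1-HIT, L1-HIT, L1-HIT, L1-HIT, L1-HIT, L1-HIT, MISS, L1-HIT, MISS, MISS, VC-HIT]

  [0] addr=0x339 blk=51 s=3: MISS | VC []
  [1] addr=0x26b blk=38 s=6: MISS | VC []
  [2] addr=0x168 blk=22 s=6: MISS | VC [38]
  [3] addr=0xe2 blk=14 s=6: MISS | VC [38, 22]
  [4] addr=0x16a blk=22 s=6: VC-HIT | VC [38, 14]
  [5] addr=0x3f1 blk=63 s=7: MISS | VC [38, 14]
  [6] addr=0x1a1 blk=26 s=2: MISS | VC [38, 14]
  [7] addr=0x3f1 blk=63 s=7: L1-HIT | VC [38, 14]
  [8] addr=0x1a3 blk=26 s=2: L1-HIT | VC [38, 14]
  [9] addr=0x33c blk=51 s=3: L1-HIT | VC [38, 14]
  [10] addr=0x162 blk=22 s=6: L1-HIT | VC [38, 14]
  [11] addr=0x3fa blk=63 s=7: L1-HIT | VC [38, 14]
  [12] addr=0x33f blk=51 s=3: L1-HIT | VC [38, 14]
  [13] addr=0x375 blk=55 s=7: MISS | VC [38, 14, 63]
  [14] addr=0x338 blk=51 s=3: L1-HIT | VC [38, 14, 63]
  [15] addr=0xb4 blk=11 s=3: MISS | VC [14, 63, 51]
  [16] addr=0x13a blk=19 s=3: MISS | VC [63, 51, 11]
  [17] addr=0xb4 blk=11 s=3: VC-HIT | VC [63, 51, 19]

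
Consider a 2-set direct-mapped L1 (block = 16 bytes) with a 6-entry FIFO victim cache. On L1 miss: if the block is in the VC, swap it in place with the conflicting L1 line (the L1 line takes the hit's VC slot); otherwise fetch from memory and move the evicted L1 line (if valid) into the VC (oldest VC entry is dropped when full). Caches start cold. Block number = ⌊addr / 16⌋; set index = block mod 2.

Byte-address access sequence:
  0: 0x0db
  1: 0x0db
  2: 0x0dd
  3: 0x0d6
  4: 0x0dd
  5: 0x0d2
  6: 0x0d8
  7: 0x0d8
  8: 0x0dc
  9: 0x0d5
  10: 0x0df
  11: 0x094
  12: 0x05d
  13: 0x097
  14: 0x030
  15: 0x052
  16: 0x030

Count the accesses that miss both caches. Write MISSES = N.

MISSES = 4

#0 0xdb→b13/s1 MISS; vc=[]
#1 0xdb→b13/s1 L1-HIT; vc=[]
#2 0xdd→b13/s1 L1-HIT; vc=[]
#3 0xd6→b13/s1 L1-HIT; vc=[]
#4 0xdd→b13/s1 L1-HIT; vc=[]
#5 0xd2→b13/s1 L1-HIT; vc=[]
#6 0xd8→b13/s1 L1-HIT; vc=[]
#7 0xd8→b13/s1 L1-HIT; vc=[]
#8 0xdc→b13/s1 L1-HIT; vc=[]
#9 0xd5→b13/s1 L1-HIT; vc=[]
#10 0xdf→b13/s1 L1-HIT; vc=[]
#11 0x94→b9/s1 MISS; vc=[13]
#12 0x5d→b5/s1 MISS; vc=[13,9]
#13 0x97→b9/s1 VC-HIT; vc=[13,5]
#14 0x30→b3/s1 MISS; vc=[13,5,9]
#15 0x52→b5/s1 VC-HIT; vc=[13,3,9]
#16 0x30→b3/s1 VC-HIT; vc=[13,5,9]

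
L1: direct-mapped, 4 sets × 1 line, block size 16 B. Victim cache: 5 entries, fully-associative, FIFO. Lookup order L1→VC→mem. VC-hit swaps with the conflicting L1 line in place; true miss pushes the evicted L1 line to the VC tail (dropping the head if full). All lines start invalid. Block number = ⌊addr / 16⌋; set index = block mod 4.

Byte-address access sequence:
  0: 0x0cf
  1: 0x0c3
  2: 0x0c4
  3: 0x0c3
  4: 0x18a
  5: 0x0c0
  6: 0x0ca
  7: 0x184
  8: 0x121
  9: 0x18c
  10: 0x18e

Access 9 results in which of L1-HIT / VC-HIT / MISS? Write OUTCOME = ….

OUTCOME = L1-HIT

#0 0xcf→b12/s0 MISS; vc=[]
#1 0xc3→b12/s0 L1-HIT; vc=[]
#2 0xc4→b12/s0 L1-HIT; vc=[]
#3 0xc3→b12/s0 L1-HIT; vc=[]
#4 0x18a→b24/s0 MISS; vc=[12]
#5 0xc0→b12/s0 VC-HIT; vc=[24]
#6 0xca→b12/s0 L1-HIT; vc=[24]
#7 0x184→b24/s0 VC-HIT; vc=[12]
#8 0x121→b18/s2 MISS; vc=[12]
#9 0x18c→b24/s0 L1-HIT; vc=[12]
#10 0x18e→b24/s0 L1-HIT; vc=[12]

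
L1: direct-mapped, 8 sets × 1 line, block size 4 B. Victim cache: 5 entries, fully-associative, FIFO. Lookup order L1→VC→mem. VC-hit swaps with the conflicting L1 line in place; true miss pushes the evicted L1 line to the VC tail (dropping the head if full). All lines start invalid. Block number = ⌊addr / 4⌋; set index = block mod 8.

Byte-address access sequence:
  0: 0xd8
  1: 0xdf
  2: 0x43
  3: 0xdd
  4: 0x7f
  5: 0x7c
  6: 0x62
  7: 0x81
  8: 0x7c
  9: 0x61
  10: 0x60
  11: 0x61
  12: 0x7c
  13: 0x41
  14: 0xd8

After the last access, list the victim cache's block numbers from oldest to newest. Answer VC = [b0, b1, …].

0: 0xd8 (blk 54, set 6) → MISS  vc=[]
1: 0xdf (blk 55, set 7) → MISS  vc=[]
2: 0x43 (blk 16, set 0) → MISS  vc=[]
3: 0xdd (blk 55, set 7) → L1-HIT  vc=[]
4: 0x7f (blk 31, set 7) → MISS  vc=[55]
5: 0x7c (blk 31, set 7) → L1-HIT  vc=[55]
6: 0x62 (blk 24, set 0) → MISS  vc=[55, 16]
7: 0x81 (blk 32, set 0) → MISS  vc=[55, 16, 24]
8: 0x7c (blk 31, set 7) → L1-HIT  vc=[55, 16, 24]
9: 0x61 (blk 24, set 0) → VC-HIT  vc=[55, 16, 32]
10: 0x60 (blk 24, set 0) → L1-HIT  vc=[55, 16, 32]
11: 0x61 (blk 24, set 0) → L1-HIT  vc=[55, 16, 32]
12: 0x7c (blk 31, set 7) → L1-HIT  vc=[55, 16, 32]
13: 0x41 (blk 16, set 0) → VC-HIT  vc=[55, 24, 32]
14: 0xd8 (blk 54, set 6) → L1-HIT  vc=[55, 24, 32]

VC = [55, 24, 32]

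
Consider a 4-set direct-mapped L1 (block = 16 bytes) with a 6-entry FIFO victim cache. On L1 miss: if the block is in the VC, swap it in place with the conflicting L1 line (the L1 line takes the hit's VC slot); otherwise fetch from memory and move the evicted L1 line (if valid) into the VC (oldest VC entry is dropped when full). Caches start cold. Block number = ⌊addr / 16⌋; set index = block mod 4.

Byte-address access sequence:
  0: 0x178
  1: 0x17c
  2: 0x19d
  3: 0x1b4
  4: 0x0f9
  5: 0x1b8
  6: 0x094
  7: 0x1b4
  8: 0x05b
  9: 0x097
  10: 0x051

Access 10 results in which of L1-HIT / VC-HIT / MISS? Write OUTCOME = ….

  [0] addr=0x178 blk=23 s=3: MISS | VC []
  [1] addr=0x17c blk=23 s=3: L1-HIT | VC []
  [2] addr=0x19d blk=25 s=1: MISS | VC []
  [3] addr=0x1b4 blk=27 s=3: MISS | VC [23]
  [4] addr=0xf9 blk=15 s=3: MISS | VC [23, 27]
  [5] addr=0x1b8 blk=27 s=3: VC-HIT | VC [23, 15]
  [6] addr=0x94 blk=9 s=1: MISS | VC [23, 15, 25]
  [7] addr=0x1b4 blk=27 s=3: L1-HIT | VC [23, 15, 25]
  [8] addr=0x5b blk=5 s=1: MISS | VC [23, 15, 25, 9]
  [9] addr=0x97 blk=9 s=1: VC-HIT | VC [23, 15, 25, 5]
  [10] addr=0x51 blk=5 s=1: VC-HIT | VC [23, 15, 25, 9]

OUTCOME = VC-HIT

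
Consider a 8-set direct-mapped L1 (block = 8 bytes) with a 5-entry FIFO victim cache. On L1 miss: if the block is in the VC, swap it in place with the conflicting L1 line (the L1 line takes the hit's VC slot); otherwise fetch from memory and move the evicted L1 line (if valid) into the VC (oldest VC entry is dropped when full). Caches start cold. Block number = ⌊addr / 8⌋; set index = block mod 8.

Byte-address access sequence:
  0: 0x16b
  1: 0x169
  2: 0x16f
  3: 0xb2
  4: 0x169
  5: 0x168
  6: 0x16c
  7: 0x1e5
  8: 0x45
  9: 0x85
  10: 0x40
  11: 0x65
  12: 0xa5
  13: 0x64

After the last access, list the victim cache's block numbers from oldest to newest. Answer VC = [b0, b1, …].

0: 0x16b (blk 45, set 5) → MISS  vc=[]
1: 0x169 (blk 45, set 5) → L1-HIT  vc=[]
2: 0x16f (blk 45, set 5) → L1-HIT  vc=[]
3: 0xb2 (blk 22, set 6) → MISS  vc=[]
4: 0x169 (blk 45, set 5) → L1-HIT  vc=[]
5: 0x168 (blk 45, set 5) → L1-HIT  vc=[]
6: 0x16c (blk 45, set 5) → L1-HIT  vc=[]
7: 0x1e5 (blk 60, set 4) → MISS  vc=[]
8: 0x45 (blk 8, set 0) → MISS  vc=[]
9: 0x85 (blk 16, set 0) → MISS  vc=[8]
10: 0x40 (blk 8, set 0) → VC-HIT  vc=[16]
11: 0x65 (blk 12, set 4) → MISS  vc=[16, 60]
12: 0xa5 (blk 20, set 4) → MISS  vc=[16, 60, 12]
13: 0x64 (blk 12, set 4) → VC-HIT  vc=[16, 60, 20]

VC = [16, 60, 20]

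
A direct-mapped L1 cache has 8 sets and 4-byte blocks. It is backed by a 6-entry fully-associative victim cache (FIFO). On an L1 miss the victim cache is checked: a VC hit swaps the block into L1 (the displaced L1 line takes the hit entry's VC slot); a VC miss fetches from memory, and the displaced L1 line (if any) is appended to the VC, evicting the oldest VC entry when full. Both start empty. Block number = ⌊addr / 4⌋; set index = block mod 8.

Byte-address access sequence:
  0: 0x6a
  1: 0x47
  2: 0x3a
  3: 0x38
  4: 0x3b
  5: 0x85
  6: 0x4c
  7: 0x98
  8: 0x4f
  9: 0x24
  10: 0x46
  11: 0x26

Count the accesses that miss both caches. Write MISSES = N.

MISSES = 7

  [0] addr=0x6a blk=26 s=2: MISS | VC []
  [1] addr=0x47 blk=17 s=1: MISS | VC []
  [2] addr=0x3a blk=14 s=6: MISS | VC []
  [3] addr=0x38 blk=14 s=6: L1-HIT | VC []
  [4] addr=0x3b blk=14 s=6: L1-HIT | VC []
  [5] addr=0x85 blk=33 s=1: MISS | VC [17]
  [6] addr=0x4c blk=19 s=3: MISS | VC [17]
  [7] addr=0x98 blk=38 s=6: MISS | VC [17, 14]
  [8] addr=0x4f blk=19 s=3: L1-HIT | VC [17, 14]
  [9] addr=0x24 blk=9 s=1: MISS | VC [17, 14, 33]
  [10] addr=0x46 blk=17 s=1: VC-HIT | VC [9, 14, 33]
  [11] addr=0x26 blk=9 s=1: VC-HIT | VC [17, 14, 33]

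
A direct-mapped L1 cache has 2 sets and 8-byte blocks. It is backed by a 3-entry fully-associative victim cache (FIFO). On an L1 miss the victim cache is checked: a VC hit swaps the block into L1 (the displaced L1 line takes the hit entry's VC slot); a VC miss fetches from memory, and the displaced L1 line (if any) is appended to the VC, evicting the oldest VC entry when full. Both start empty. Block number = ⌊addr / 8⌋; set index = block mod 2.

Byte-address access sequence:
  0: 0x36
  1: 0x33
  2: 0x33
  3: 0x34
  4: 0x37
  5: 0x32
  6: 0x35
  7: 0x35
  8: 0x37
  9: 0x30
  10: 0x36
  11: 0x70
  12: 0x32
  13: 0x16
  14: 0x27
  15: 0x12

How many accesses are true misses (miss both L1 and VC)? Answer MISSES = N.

  [0] addr=0x36 blk=6 s=0: MISS | VC []
  [1] addr=0x33 blk=6 s=0: L1-HIT | VC []
  [2] addr=0x33 blk=6 s=0: L1-HIT | VC []
  [3] addr=0x34 blk=6 s=0: L1-HIT | VC []
  [4] addr=0x37 blk=6 s=0: L1-HIT | VC []
  [5] addr=0x32 blk=6 s=0: L1-HIT | VC []
  [6] addr=0x35 blk=6 s=0: L1-HIT | VC []
  [7] addr=0x35 blk=6 s=0: L1-HIT | VC []
  [8] addr=0x37 blk=6 s=0: L1-HIT | VC []
  [9] addr=0x30 blk=6 s=0: L1-HIT | VC []
  [10] addr=0x36 blk=6 s=0: L1-HIT | VC []
  [11] addr=0x70 blk=14 s=0: MISS | VC [6]
  [12] addr=0x32 blk=6 s=0: VC-HIT | VC [14]
  [13] addr=0x16 blk=2 s=0: MISS | VC [14, 6]
  [14] addr=0x27 blk=4 s=0: MISS | VC [14, 6, 2]
  [15] addr=0x12 blk=2 s=0: VC-HIT | VC [14, 6, 4]

MISSES = 4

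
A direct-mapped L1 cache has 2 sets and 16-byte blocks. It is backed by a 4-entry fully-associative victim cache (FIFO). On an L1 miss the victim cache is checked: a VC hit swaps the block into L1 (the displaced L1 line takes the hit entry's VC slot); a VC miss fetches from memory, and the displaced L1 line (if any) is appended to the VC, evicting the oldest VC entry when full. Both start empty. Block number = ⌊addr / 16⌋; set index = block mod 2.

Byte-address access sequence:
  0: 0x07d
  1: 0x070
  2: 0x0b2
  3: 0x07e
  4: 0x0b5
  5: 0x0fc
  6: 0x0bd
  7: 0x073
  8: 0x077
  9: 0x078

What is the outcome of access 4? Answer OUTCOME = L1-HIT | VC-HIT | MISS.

#0 0x7d→b7/s1 MISS; vc=[]
#1 0x70→b7/s1 L1-HIT; vc=[]
#2 0xb2→b11/s1 MISS; vc=[7]
#3 0x7e→b7/s1 VC-HIT; vc=[11]
#4 0xb5→b11/s1 VC-HIT; vc=[7]
#5 0xfc→b15/s1 MISS; vc=[7,11]
#6 0xbd→b11/s1 VC-HIT; vc=[7,15]
#7 0x73→b7/s1 VC-HIT; vc=[11,15]
#8 0x77→b7/s1 L1-HIT; vc=[11,15]
#9 0x78→b7/s1 L1-HIT; vc=[11,15]

OUTCOME = VC-HIT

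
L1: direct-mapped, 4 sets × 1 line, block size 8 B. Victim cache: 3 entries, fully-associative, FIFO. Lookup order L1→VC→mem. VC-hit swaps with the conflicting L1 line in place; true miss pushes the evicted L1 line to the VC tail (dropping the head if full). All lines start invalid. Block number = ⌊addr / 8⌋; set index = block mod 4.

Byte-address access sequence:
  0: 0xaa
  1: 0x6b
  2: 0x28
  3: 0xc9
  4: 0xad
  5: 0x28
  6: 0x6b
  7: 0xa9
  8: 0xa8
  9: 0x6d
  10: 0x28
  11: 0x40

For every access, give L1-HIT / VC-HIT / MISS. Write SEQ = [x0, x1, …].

#0 0xaa→b21/s1 MISS; vc=[]
#1 0x6b→b13/s1 MISS; vc=[21]
#2 0x28→b5/s1 MISS; vc=[21,13]
#3 0xc9→b25/s1 MISS; vc=[21,13,5]
#4 0xad→b21/s1 VC-HIT; vc=[25,13,5]
#5 0x28→b5/s1 VC-HIT; vc=[25,13,21]
#6 0x6b→b13/s1 VC-HIT; vc=[25,5,21]
#7 0xa9→b21/s1 VC-HIT; vc=[25,5,13]
#8 0xa8→b21/s1 L1-HIT; vc=[25,5,13]
#9 0x6d→b13/s1 VC-HIT; vc=[25,5,21]
#10 0x28→b5/s1 VC-HIT; vc=[25,13,21]
#11 0x40→b8/s0 MISS; vc=[25,13,21]

SEQ = [MISS, MISS, MISS, MISS, VC-HIT, VC-HIT, VC-HIT, VC-HIT, L1-HIT, VC-HIT, VC-HIT, MISS]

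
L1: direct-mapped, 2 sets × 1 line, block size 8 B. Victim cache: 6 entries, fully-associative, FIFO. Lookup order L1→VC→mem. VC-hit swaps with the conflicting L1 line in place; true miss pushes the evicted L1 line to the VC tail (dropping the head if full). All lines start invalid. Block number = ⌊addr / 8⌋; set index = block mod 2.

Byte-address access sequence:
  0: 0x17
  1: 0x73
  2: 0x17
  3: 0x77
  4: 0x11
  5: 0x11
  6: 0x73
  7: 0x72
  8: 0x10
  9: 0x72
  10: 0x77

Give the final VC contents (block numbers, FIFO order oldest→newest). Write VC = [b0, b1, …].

VC = [2]

#0 0x17→b2/s0 MISS; vc=[]
#1 0x73→b14/s0 MISS; vc=[2]
#2 0x17→b2/s0 VC-HIT; vc=[14]
#3 0x77→b14/s0 VC-HIT; vc=[2]
#4 0x11→b2/s0 VC-HIT; vc=[14]
#5 0x11→b2/s0 L1-HIT; vc=[14]
#6 0x73→b14/s0 VC-HIT; vc=[2]
#7 0x72→b14/s0 L1-HIT; vc=[2]
#8 0x10→b2/s0 VC-HIT; vc=[14]
#9 0x72→b14/s0 VC-HIT; vc=[2]
#10 0x77→b14/s0 L1-HIT; vc=[2]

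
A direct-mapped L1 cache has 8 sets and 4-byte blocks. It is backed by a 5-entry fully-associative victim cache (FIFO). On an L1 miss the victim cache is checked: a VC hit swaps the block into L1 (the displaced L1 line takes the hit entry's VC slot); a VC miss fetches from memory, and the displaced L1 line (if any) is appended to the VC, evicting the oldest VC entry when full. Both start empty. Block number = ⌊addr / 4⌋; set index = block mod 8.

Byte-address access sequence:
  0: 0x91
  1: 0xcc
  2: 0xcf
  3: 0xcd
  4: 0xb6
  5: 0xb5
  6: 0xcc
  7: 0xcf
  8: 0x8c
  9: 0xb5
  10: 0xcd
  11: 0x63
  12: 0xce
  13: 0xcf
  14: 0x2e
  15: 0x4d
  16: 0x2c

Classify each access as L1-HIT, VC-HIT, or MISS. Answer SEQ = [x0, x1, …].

SEQ = [MISS, MISS, L1-HIT, L1-HIT, MISS, L1-HIT, L1-HIT, L1-HIT, MISS, L1-HIT, VC-HIT, MISS, L1-HIT, L1-HIT, MISS, MISS, VC-HIT]

0: 0x91 (blk 36, set 4) → MISS  vc=[]
1: 0xcc (blk 51, set 3) → MISS  vc=[]
2: 0xcf (blk 51, set 3) → L1-HIT  vc=[]
3: 0xcd (blk 51, set 3) → L1-HIT  vc=[]
4: 0xb6 (blk 45, set 5) → MISS  vc=[]
5: 0xb5 (blk 45, set 5) → L1-HIT  vc=[]
6: 0xcc (blk 51, set 3) → L1-HIT  vc=[]
7: 0xcf (blk 51, set 3) → L1-HIT  vc=[]
8: 0x8c (blk 35, set 3) → MISS  vc=[51]
9: 0xb5 (blk 45, set 5) → L1-HIT  vc=[51]
10: 0xcd (blk 51, set 3) → VC-HIT  vc=[35]
11: 0x63 (blk 24, set 0) → MISS  vc=[35]
12: 0xce (blk 51, set 3) → L1-HIT  vc=[35]
13: 0xcf (blk 51, set 3) → L1-HIT  vc=[35]
14: 0x2e (blk 11, set 3) → MISS  vc=[35, 51]
15: 0x4d (blk 19, set 3) → MISS  vc=[35, 51, 11]
16: 0x2c (blk 11, set 3) → VC-HIT  vc=[35, 51, 19]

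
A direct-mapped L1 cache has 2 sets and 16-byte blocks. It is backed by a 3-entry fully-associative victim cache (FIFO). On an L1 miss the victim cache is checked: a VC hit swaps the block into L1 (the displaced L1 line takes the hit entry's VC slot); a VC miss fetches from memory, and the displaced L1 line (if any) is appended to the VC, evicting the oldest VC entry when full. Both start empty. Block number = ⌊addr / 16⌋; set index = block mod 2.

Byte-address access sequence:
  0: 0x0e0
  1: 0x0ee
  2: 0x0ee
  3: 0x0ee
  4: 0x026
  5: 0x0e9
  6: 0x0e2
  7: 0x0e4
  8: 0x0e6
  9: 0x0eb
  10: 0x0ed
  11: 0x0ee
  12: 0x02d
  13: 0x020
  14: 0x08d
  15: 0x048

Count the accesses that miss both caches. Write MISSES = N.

0: 0xe0 (blk 14, set 0) → MISS  vc=[]
1: 0xee (blk 14, set 0) → L1-HIT  vc=[]
2: 0xee (blk 14, set 0) → L1-HIT  vc=[]
3: 0xee (blk 14, set 0) → L1-HIT  vc=[]
4: 0x26 (blk 2, set 0) → MISS  vc=[14]
5: 0xe9 (blk 14, set 0) → VC-HIT  vc=[2]
6: 0xe2 (blk 14, set 0) → L1-HIT  vc=[2]
7: 0xe4 (blk 14, set 0) → L1-HIT  vc=[2]
8: 0xe6 (blk 14, set 0) → L1-HIT  vc=[2]
9: 0xeb (blk 14, set 0) → L1-HIT  vc=[2]
10: 0xed (blk 14, set 0) → L1-HIT  vc=[2]
11: 0xee (blk 14, set 0) → L1-HIT  vc=[2]
12: 0x2d (blk 2, set 0) → VC-HIT  vc=[14]
13: 0x20 (blk 2, set 0) → L1-HIT  vc=[14]
14: 0x8d (blk 8, set 0) → MISS  vc=[14, 2]
15: 0x48 (blk 4, set 0) → MISS  vc=[14, 2, 8]

MISSES = 4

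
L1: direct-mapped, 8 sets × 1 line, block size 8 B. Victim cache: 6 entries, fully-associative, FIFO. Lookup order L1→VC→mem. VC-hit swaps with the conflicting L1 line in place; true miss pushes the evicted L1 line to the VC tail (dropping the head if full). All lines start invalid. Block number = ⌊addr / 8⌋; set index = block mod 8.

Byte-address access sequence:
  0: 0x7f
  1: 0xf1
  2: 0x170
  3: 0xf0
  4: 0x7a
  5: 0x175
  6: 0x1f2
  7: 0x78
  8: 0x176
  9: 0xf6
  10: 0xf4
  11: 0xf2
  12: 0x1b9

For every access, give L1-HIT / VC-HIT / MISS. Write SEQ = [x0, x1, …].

#0 0x7f→b15/s7 MISS; vc=[]
#1 0xf1→b30/s6 MISS; vc=[]
#2 0x170→b46/s6 MISS; vc=[30]
#3 0xf0→b30/s6 VC-HIT; vc=[46]
#4 0x7a→b15/s7 L1-HIT; vc=[46]
#5 0x175→b46/s6 VC-HIT; vc=[30]
#6 0x1f2→b62/s6 MISS; vc=[30,46]
#7 0x78→b15/s7 L1-HIT; vc=[30,46]
#8 0x176→b46/s6 VC-HIT; vc=[30,62]
#9 0xf6→b30/s6 VC-HIT; vc=[46,62]
#10 0xf4→b30/s6 L1-HIT; vc=[46,62]
#11 0xf2→b30/s6 L1-HIT; vc=[46,62]
#12 0x1b9→b55/s7 MISS; vc=[46,62,15]

SEQ = [MISS, MISS, MISS, VC-HIT, L1-HIT, VC-HIT, MISS, L1-HIT, VC-HIT, VC-HIT, L1-HIT, L1-HIT, MISS]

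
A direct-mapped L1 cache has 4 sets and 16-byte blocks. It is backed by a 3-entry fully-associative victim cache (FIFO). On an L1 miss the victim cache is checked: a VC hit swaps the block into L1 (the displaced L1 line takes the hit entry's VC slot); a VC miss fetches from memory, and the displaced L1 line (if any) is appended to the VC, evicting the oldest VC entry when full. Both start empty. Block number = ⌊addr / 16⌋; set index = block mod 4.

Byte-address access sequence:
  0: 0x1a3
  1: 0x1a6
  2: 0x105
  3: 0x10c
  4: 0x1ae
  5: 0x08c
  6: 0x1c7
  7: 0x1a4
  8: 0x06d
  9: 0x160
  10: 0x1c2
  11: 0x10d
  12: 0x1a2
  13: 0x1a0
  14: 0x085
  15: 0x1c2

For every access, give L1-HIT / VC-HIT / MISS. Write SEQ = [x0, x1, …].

SEQ = [MISS, L1-HIT, MISS, L1-HIT, L1-HIT, MISS, MISS, L1-HIT, MISS, MISS, L1-HIT, MISS, VC-HIT, L1-HIT, MISS, VC-HIT]

  [0] addr=0x1a3 blk=26 s=2: MISS | VC []
  [1] addr=0x1a6 blk=26 s=2: L1-HIT | VC []
  [2] addr=0x105 blk=16 s=0: MISS | VC []
  [3] addr=0x10c blk=16 s=0: L1-HIT | VC []
  [4] addr=0x1ae blk=26 s=2: L1-HIT | VC []
  [5] addr=0x8c blk=8 s=0: MISS | VC [16]
  [6] addr=0x1c7 blk=28 s=0: MISS | VC [16, 8]
  [7] addr=0x1a4 blk=26 s=2: L1-HIT | VC [16, 8]
  [8] addr=0x6d blk=6 s=2: MISS | VC [16, 8, 26]
  [9] addr=0x160 blk=22 s=2: MISS | VC [8, 26, 6]
  [10] addr=0x1c2 blk=28 s=0: L1-HIT | VC [8, 26, 6]
  [11] addr=0x10d blk=16 s=0: MISS | VC [26, 6, 28]
  [12] addr=0x1a2 blk=26 s=2: VC-HIT | VC [22, 6, 28]
  [13] addr=0x1a0 blk=26 s=2: L1-HIT | VC [22, 6, 28]
  [14] addr=0x85 blk=8 s=0: MISS | VC [6, 28, 16]
  [15] addr=0x1c2 blk=28 s=0: VC-HIT | VC [6, 8, 16]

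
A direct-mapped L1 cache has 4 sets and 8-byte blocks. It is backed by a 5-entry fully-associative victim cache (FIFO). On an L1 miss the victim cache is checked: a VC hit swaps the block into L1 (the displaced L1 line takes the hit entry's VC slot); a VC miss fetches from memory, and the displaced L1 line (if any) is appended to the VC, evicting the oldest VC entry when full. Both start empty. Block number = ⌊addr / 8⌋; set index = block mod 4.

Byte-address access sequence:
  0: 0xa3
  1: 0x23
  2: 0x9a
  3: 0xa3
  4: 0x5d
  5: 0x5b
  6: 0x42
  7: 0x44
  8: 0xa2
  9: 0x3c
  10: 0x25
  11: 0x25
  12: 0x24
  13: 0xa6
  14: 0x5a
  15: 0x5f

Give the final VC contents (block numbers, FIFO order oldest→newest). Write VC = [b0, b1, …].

VC = [4, 19, 8, 7]

0: 0xa3 (blk 20, set 0) → MISS  vc=[]
1: 0x23 (blk 4, set 0) → MISS  vc=[20]
2: 0x9a (blk 19, set 3) → MISS  vc=[20]
3: 0xa3 (blk 20, set 0) → VC-HIT  vc=[4]
4: 0x5d (blk 11, set 3) → MISS  vc=[4, 19]
5: 0x5b (blk 11, set 3) → L1-HIT  vc=[4, 19]
6: 0x42 (blk 8, set 0) → MISS  vc=[4, 19, 20]
7: 0x44 (blk 8, set 0) → L1-HIT  vc=[4, 19, 20]
8: 0xa2 (blk 20, set 0) → VC-HIT  vc=[4, 19, 8]
9: 0x3c (blk 7, set 3) → MISS  vc=[4, 19, 8, 11]
10: 0x25 (blk 4, set 0) → VC-HIT  vc=[20, 19, 8, 11]
11: 0x25 (blk 4, set 0) → L1-HIT  vc=[20, 19, 8, 11]
12: 0x24 (blk 4, set 0) → L1-HIT  vc=[20, 19, 8, 11]
13: 0xa6 (blk 20, set 0) → VC-HIT  vc=[4, 19, 8, 11]
14: 0x5a (blk 11, set 3) → VC-HIT  vc=[4, 19, 8, 7]
15: 0x5f (blk 11, set 3) → L1-HIT  vc=[4, 19, 8, 7]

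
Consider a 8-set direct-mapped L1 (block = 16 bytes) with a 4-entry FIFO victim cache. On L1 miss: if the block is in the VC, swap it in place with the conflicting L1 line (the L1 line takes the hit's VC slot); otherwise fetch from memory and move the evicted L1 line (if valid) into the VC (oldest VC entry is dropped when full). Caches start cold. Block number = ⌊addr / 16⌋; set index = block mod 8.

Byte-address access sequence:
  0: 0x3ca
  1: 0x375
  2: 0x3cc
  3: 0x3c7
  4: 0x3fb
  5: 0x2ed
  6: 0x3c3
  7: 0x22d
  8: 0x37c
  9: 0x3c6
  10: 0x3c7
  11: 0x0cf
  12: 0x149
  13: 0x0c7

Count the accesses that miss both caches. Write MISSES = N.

MISSES = 7

  [0] addr=0x3ca blk=60 s=4: MISS | VC []
  [1] addr=0x375 blk=55 s=7: MISS | VC []
  [2] addr=0x3cc blk=60 s=4: L1-HIT | VC []
  [3] addr=0x3c7 blk=60 s=4: L1-HIT | VC []
  [4] addr=0x3fb blk=63 s=7: MISS | VC [55]
  [5] addr=0x2ed blk=46 s=6: MISS | VC [55]
  [6] addr=0x3c3 blk=60 s=4: L1-HIT | VC [55]
  [7] addr=0x22d blk=34 s=2: MISS | VC [55]
  [8] addr=0x37c blk=55 s=7: VC-HIT | VC [63]
  [9] addr=0x3c6 blk=60 s=4: L1-HIT | VC [63]
  [10] addr=0x3c7 blk=60 s=4: L1-HIT | VC [63]
  [11] addr=0xcf blk=12 s=4: MISS | VC [63, 60]
  [12] addr=0x149 blk=20 s=4: MISS | VC [63, 60, 12]
  [13] addr=0xc7 blk=12 s=4: VC-HIT | VC [63, 60, 20]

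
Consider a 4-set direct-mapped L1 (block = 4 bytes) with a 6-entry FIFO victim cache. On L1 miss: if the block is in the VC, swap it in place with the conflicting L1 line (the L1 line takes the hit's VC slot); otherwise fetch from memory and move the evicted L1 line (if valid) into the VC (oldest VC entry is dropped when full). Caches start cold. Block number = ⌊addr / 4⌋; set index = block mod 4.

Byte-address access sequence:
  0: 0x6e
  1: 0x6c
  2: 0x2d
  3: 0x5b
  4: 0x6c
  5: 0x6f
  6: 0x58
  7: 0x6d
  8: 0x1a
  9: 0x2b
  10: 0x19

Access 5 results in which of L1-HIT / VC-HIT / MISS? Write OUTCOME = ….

  [0] addr=0x6e blk=27 s=3: MISS | VC []
  [1] addr=0x6c blk=27 s=3: L1-HIT | VC []
  [2] addr=0x2d blk=11 s=3: MISS | VC [27]
  [3] addr=0x5b blk=22 s=2: MISS | VC [27]
  [4] addr=0x6c blk=27 s=3: VC-HIT | VC [11]
  [5] addr=0x6f blk=27 s=3: L1-HIT | VC [11]
  [6] addr=0x58 blk=22 s=2: L1-HIT | VC [11]
  [7] addr=0x6d blk=27 s=3: L1-HIT | VC [11]
  [8] addr=0x1a blk=6 s=2: MISS | VC [11, 22]
  [9] addr=0x2b blk=10 s=2: MISS | VC [11, 22, 6]
  [10] addr=0x19 blk=6 s=2: VC-HIT | VC [11, 22, 10]

OUTCOME = L1-HIT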